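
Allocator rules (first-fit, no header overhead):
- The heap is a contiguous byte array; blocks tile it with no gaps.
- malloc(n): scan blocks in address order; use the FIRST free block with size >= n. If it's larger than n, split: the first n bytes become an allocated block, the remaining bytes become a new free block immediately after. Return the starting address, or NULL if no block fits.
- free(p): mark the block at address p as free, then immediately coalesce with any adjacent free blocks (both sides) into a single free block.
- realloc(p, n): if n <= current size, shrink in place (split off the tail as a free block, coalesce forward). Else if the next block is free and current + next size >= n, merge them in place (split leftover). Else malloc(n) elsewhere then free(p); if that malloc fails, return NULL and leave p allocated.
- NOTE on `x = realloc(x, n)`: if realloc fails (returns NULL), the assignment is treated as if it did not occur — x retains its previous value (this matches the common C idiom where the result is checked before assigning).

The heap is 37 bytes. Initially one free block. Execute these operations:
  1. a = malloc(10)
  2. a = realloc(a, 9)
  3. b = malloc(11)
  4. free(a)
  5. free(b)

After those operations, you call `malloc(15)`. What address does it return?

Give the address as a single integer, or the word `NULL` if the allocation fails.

Answer: 0

Derivation:
Op 1: a = malloc(10) -> a = 0; heap: [0-9 ALLOC][10-36 FREE]
Op 2: a = realloc(a, 9) -> a = 0; heap: [0-8 ALLOC][9-36 FREE]
Op 3: b = malloc(11) -> b = 9; heap: [0-8 ALLOC][9-19 ALLOC][20-36 FREE]
Op 4: free(a) -> (freed a); heap: [0-8 FREE][9-19 ALLOC][20-36 FREE]
Op 5: free(b) -> (freed b); heap: [0-36 FREE]
malloc(15): first-fit scan over [0-36 FREE] -> 0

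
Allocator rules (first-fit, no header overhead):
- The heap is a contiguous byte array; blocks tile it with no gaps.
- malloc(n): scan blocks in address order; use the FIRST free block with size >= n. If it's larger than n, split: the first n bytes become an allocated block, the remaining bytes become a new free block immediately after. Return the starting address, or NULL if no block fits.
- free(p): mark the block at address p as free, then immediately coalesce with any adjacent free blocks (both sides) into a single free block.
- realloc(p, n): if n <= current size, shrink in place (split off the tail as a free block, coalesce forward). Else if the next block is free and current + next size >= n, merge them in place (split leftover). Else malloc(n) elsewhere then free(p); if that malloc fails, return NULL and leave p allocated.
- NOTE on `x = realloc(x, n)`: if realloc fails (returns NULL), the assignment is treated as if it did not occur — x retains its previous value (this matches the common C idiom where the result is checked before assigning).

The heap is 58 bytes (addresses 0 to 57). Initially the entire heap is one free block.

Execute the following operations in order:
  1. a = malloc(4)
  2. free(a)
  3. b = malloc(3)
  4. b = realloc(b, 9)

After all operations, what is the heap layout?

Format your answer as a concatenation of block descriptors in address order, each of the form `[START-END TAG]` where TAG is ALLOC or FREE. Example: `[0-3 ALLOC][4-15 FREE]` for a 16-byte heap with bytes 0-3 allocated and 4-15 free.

Op 1: a = malloc(4) -> a = 0; heap: [0-3 ALLOC][4-57 FREE]
Op 2: free(a) -> (freed a); heap: [0-57 FREE]
Op 3: b = malloc(3) -> b = 0; heap: [0-2 ALLOC][3-57 FREE]
Op 4: b = realloc(b, 9) -> b = 0; heap: [0-8 ALLOC][9-57 FREE]

Answer: [0-8 ALLOC][9-57 FREE]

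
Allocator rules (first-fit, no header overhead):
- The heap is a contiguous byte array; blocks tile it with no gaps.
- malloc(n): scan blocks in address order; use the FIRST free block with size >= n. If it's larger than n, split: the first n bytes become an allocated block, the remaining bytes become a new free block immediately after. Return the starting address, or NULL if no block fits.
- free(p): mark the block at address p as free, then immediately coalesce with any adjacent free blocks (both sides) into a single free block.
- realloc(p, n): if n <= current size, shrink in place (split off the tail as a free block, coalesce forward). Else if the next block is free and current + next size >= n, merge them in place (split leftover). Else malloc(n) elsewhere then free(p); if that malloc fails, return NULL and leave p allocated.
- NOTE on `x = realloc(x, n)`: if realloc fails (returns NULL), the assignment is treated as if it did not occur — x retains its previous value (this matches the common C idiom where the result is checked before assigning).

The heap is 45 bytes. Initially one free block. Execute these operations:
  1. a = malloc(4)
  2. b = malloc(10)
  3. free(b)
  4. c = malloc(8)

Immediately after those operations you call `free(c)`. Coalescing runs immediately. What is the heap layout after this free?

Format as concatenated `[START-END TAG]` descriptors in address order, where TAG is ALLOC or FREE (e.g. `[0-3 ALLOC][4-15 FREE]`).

Op 1: a = malloc(4) -> a = 0; heap: [0-3 ALLOC][4-44 FREE]
Op 2: b = malloc(10) -> b = 4; heap: [0-3 ALLOC][4-13 ALLOC][14-44 FREE]
Op 3: free(b) -> (freed b); heap: [0-3 ALLOC][4-44 FREE]
Op 4: c = malloc(8) -> c = 4; heap: [0-3 ALLOC][4-11 ALLOC][12-44 FREE]
free(c): c = 4 -> block [4-11 ALLOC]; mark free, coalesce with adjacent free neighbors -> [0-3 ALLOC][4-44 FREE]

Answer: [0-3 ALLOC][4-44 FREE]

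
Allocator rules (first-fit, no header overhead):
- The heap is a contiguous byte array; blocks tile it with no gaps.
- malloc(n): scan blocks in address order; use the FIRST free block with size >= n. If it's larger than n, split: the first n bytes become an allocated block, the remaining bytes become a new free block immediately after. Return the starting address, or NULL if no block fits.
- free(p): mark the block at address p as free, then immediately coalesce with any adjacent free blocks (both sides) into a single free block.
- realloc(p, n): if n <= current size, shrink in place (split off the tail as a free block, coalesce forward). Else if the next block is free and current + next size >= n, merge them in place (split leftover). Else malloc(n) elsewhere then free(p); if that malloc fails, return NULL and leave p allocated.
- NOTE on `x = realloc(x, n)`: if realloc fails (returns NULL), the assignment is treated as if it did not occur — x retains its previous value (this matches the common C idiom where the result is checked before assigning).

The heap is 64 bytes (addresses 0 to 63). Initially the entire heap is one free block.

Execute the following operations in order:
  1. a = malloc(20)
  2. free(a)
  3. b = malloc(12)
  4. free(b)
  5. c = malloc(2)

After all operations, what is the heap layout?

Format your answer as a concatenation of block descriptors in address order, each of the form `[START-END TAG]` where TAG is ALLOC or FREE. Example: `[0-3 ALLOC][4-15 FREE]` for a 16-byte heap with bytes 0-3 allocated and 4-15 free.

Answer: [0-1 ALLOC][2-63 FREE]

Derivation:
Op 1: a = malloc(20) -> a = 0; heap: [0-19 ALLOC][20-63 FREE]
Op 2: free(a) -> (freed a); heap: [0-63 FREE]
Op 3: b = malloc(12) -> b = 0; heap: [0-11 ALLOC][12-63 FREE]
Op 4: free(b) -> (freed b); heap: [0-63 FREE]
Op 5: c = malloc(2) -> c = 0; heap: [0-1 ALLOC][2-63 FREE]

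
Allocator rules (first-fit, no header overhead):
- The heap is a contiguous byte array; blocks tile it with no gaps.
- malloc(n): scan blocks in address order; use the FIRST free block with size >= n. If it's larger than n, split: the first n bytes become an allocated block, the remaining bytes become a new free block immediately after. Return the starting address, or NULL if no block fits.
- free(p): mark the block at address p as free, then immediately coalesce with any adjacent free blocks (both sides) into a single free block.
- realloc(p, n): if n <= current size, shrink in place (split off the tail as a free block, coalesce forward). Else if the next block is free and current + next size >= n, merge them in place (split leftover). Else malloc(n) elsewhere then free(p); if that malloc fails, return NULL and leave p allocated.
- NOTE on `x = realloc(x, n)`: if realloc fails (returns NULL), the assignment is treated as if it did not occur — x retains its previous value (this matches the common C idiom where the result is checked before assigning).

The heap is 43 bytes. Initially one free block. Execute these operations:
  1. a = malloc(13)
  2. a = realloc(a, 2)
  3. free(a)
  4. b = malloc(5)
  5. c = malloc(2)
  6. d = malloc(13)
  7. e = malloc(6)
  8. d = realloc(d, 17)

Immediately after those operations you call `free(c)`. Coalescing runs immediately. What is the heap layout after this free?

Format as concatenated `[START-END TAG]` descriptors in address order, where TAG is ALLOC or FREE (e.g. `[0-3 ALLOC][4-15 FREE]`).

Answer: [0-4 ALLOC][5-19 FREE][20-25 ALLOC][26-42 ALLOC]

Derivation:
Op 1: a = malloc(13) -> a = 0; heap: [0-12 ALLOC][13-42 FREE]
Op 2: a = realloc(a, 2) -> a = 0; heap: [0-1 ALLOC][2-42 FREE]
Op 3: free(a) -> (freed a); heap: [0-42 FREE]
Op 4: b = malloc(5) -> b = 0; heap: [0-4 ALLOC][5-42 FREE]
Op 5: c = malloc(2) -> c = 5; heap: [0-4 ALLOC][5-6 ALLOC][7-42 FREE]
Op 6: d = malloc(13) -> d = 7; heap: [0-4 ALLOC][5-6 ALLOC][7-19 ALLOC][20-42 FREE]
Op 7: e = malloc(6) -> e = 20; heap: [0-4 ALLOC][5-6 ALLOC][7-19 ALLOC][20-25 ALLOC][26-42 FREE]
Op 8: d = realloc(d, 17) -> d = 26; heap: [0-4 ALLOC][5-6 ALLOC][7-19 FREE][20-25 ALLOC][26-42 ALLOC]
free(c): c = 5 -> block [5-6 ALLOC]; mark free, coalesce with adjacent free neighbors -> [0-4 ALLOC][5-19 FREE][20-25 ALLOC][26-42 ALLOC]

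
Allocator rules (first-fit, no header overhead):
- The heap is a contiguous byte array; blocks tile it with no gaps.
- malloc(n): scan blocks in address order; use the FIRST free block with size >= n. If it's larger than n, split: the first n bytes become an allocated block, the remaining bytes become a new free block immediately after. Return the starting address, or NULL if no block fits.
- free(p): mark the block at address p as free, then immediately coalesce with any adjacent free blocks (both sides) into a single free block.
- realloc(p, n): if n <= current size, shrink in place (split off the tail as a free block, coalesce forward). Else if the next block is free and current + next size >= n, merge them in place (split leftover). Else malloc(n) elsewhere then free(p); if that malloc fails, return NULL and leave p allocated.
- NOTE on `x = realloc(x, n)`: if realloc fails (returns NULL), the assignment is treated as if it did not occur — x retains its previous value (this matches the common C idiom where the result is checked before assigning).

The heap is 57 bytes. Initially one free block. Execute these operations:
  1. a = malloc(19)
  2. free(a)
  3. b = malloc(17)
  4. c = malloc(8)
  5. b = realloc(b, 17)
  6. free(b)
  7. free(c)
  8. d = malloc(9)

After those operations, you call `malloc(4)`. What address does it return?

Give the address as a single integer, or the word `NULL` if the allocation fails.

Op 1: a = malloc(19) -> a = 0; heap: [0-18 ALLOC][19-56 FREE]
Op 2: free(a) -> (freed a); heap: [0-56 FREE]
Op 3: b = malloc(17) -> b = 0; heap: [0-16 ALLOC][17-56 FREE]
Op 4: c = malloc(8) -> c = 17; heap: [0-16 ALLOC][17-24 ALLOC][25-56 FREE]
Op 5: b = realloc(b, 17) -> b = 0; heap: [0-16 ALLOC][17-24 ALLOC][25-56 FREE]
Op 6: free(b) -> (freed b); heap: [0-16 FREE][17-24 ALLOC][25-56 FREE]
Op 7: free(c) -> (freed c); heap: [0-56 FREE]
Op 8: d = malloc(9) -> d = 0; heap: [0-8 ALLOC][9-56 FREE]
malloc(4): first-fit scan over [0-8 ALLOC][9-56 FREE] -> 9

Answer: 9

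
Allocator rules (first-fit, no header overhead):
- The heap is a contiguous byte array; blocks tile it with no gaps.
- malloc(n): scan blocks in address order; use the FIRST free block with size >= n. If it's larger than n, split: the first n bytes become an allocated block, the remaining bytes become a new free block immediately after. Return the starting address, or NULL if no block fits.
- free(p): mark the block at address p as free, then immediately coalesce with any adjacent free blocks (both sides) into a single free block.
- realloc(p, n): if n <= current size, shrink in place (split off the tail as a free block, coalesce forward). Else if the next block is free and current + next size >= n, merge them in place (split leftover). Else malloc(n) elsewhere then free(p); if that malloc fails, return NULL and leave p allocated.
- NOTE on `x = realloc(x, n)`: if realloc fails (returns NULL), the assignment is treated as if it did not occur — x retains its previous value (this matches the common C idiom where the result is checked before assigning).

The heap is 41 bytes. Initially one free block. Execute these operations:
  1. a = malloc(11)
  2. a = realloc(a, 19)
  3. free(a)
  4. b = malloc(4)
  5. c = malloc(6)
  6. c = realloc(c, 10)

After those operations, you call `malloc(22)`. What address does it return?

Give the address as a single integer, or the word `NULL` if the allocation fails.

Op 1: a = malloc(11) -> a = 0; heap: [0-10 ALLOC][11-40 FREE]
Op 2: a = realloc(a, 19) -> a = 0; heap: [0-18 ALLOC][19-40 FREE]
Op 3: free(a) -> (freed a); heap: [0-40 FREE]
Op 4: b = malloc(4) -> b = 0; heap: [0-3 ALLOC][4-40 FREE]
Op 5: c = malloc(6) -> c = 4; heap: [0-3 ALLOC][4-9 ALLOC][10-40 FREE]
Op 6: c = realloc(c, 10) -> c = 4; heap: [0-3 ALLOC][4-13 ALLOC][14-40 FREE]
malloc(22): first-fit scan over [0-3 ALLOC][4-13 ALLOC][14-40 FREE] -> 14

Answer: 14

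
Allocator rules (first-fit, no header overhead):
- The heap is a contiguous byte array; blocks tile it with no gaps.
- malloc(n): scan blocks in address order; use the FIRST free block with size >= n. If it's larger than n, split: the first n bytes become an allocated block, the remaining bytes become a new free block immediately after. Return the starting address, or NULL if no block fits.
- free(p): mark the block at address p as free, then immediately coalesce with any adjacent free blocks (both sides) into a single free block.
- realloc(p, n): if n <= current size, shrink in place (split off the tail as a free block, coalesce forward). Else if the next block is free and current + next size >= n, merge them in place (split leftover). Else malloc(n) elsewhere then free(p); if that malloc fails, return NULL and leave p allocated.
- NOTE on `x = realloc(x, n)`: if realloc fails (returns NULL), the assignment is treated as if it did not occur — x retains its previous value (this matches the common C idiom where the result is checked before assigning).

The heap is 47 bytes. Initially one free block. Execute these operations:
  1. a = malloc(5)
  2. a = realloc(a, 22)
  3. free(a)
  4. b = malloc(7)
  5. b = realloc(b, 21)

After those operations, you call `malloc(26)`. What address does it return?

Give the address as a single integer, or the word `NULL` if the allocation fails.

Answer: 21

Derivation:
Op 1: a = malloc(5) -> a = 0; heap: [0-4 ALLOC][5-46 FREE]
Op 2: a = realloc(a, 22) -> a = 0; heap: [0-21 ALLOC][22-46 FREE]
Op 3: free(a) -> (freed a); heap: [0-46 FREE]
Op 4: b = malloc(7) -> b = 0; heap: [0-6 ALLOC][7-46 FREE]
Op 5: b = realloc(b, 21) -> b = 0; heap: [0-20 ALLOC][21-46 FREE]
malloc(26): first-fit scan over [0-20 ALLOC][21-46 FREE] -> 21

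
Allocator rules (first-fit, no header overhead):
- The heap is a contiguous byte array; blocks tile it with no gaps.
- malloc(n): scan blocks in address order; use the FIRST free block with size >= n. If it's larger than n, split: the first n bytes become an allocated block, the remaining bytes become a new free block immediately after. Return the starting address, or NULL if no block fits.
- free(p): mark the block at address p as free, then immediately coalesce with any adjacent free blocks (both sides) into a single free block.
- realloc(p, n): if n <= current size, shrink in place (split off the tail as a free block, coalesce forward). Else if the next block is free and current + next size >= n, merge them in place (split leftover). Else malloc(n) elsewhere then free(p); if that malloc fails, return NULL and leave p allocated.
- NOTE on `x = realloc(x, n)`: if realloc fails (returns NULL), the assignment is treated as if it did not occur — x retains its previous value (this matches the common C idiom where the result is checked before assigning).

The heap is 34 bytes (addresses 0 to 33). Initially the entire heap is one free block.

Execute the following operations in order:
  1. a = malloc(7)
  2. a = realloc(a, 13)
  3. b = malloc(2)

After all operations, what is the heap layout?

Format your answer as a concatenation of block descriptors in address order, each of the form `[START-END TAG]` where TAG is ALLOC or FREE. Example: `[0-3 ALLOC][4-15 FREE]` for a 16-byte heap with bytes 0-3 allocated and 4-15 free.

Op 1: a = malloc(7) -> a = 0; heap: [0-6 ALLOC][7-33 FREE]
Op 2: a = realloc(a, 13) -> a = 0; heap: [0-12 ALLOC][13-33 FREE]
Op 3: b = malloc(2) -> b = 13; heap: [0-12 ALLOC][13-14 ALLOC][15-33 FREE]

Answer: [0-12 ALLOC][13-14 ALLOC][15-33 FREE]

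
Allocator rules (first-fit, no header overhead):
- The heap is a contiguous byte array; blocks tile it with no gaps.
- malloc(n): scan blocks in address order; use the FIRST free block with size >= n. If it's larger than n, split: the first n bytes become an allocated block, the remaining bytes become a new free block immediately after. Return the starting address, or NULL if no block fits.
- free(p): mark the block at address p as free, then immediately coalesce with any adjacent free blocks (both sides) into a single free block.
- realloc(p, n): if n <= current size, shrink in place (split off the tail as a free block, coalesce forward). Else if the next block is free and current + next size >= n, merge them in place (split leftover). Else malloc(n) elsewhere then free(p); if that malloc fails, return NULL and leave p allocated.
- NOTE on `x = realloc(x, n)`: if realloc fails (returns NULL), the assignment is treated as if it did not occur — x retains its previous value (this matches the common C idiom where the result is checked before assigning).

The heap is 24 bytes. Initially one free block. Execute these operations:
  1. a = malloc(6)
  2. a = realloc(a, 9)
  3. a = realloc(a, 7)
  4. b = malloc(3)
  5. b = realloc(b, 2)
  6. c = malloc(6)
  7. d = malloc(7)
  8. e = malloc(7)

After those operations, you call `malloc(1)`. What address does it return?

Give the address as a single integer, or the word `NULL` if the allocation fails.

Op 1: a = malloc(6) -> a = 0; heap: [0-5 ALLOC][6-23 FREE]
Op 2: a = realloc(a, 9) -> a = 0; heap: [0-8 ALLOC][9-23 FREE]
Op 3: a = realloc(a, 7) -> a = 0; heap: [0-6 ALLOC][7-23 FREE]
Op 4: b = malloc(3) -> b = 7; heap: [0-6 ALLOC][7-9 ALLOC][10-23 FREE]
Op 5: b = realloc(b, 2) -> b = 7; heap: [0-6 ALLOC][7-8 ALLOC][9-23 FREE]
Op 6: c = malloc(6) -> c = 9; heap: [0-6 ALLOC][7-8 ALLOC][9-14 ALLOC][15-23 FREE]
Op 7: d = malloc(7) -> d = 15; heap: [0-6 ALLOC][7-8 ALLOC][9-14 ALLOC][15-21 ALLOC][22-23 FREE]
Op 8: e = malloc(7) -> e = NULL; heap: [0-6 ALLOC][7-8 ALLOC][9-14 ALLOC][15-21 ALLOC][22-23 FREE]
malloc(1): first-fit scan over [0-6 ALLOC][7-8 ALLOC][9-14 ALLOC][15-21 ALLOC][22-23 FREE] -> 22

Answer: 22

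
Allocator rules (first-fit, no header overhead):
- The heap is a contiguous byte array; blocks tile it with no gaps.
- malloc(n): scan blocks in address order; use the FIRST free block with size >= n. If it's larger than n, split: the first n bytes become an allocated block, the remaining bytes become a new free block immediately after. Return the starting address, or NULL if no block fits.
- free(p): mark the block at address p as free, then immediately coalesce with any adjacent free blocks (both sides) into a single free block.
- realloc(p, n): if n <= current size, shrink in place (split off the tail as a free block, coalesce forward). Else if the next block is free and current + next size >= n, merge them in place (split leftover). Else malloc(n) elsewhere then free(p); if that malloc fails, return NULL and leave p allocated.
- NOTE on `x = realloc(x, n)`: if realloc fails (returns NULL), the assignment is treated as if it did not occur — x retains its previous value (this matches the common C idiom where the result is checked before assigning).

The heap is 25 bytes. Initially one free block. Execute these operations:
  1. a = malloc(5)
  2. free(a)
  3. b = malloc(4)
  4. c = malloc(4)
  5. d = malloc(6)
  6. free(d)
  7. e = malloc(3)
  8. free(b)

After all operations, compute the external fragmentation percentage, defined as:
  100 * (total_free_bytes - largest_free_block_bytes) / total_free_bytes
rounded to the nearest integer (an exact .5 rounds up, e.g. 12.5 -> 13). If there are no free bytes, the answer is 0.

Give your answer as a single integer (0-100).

Answer: 22

Derivation:
Op 1: a = malloc(5) -> a = 0; heap: [0-4 ALLOC][5-24 FREE]
Op 2: free(a) -> (freed a); heap: [0-24 FREE]
Op 3: b = malloc(4) -> b = 0; heap: [0-3 ALLOC][4-24 FREE]
Op 4: c = malloc(4) -> c = 4; heap: [0-3 ALLOC][4-7 ALLOC][8-24 FREE]
Op 5: d = malloc(6) -> d = 8; heap: [0-3 ALLOC][4-7 ALLOC][8-13 ALLOC][14-24 FREE]
Op 6: free(d) -> (freed d); heap: [0-3 ALLOC][4-7 ALLOC][8-24 FREE]
Op 7: e = malloc(3) -> e = 8; heap: [0-3 ALLOC][4-7 ALLOC][8-10 ALLOC][11-24 FREE]
Op 8: free(b) -> (freed b); heap: [0-3 FREE][4-7 ALLOC][8-10 ALLOC][11-24 FREE]
Free blocks: [4 14] total_free=18 largest=14 -> 100*(18-14)/18 = 400/18 ≈ 22.222 -> rounds to 22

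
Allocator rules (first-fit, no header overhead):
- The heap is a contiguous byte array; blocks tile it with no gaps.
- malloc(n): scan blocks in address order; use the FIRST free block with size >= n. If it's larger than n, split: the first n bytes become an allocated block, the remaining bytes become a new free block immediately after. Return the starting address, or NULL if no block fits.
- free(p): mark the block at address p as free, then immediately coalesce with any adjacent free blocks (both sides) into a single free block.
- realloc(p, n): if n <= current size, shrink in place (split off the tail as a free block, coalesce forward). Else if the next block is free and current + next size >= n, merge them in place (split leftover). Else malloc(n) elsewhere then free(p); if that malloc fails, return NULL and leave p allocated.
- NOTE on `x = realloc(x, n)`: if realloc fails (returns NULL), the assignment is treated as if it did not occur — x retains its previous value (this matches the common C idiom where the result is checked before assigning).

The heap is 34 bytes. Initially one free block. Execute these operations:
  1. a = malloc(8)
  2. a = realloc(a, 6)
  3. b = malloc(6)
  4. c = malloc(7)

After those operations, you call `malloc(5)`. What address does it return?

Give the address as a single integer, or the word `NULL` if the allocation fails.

Answer: 19

Derivation:
Op 1: a = malloc(8) -> a = 0; heap: [0-7 ALLOC][8-33 FREE]
Op 2: a = realloc(a, 6) -> a = 0; heap: [0-5 ALLOC][6-33 FREE]
Op 3: b = malloc(6) -> b = 6; heap: [0-5 ALLOC][6-11 ALLOC][12-33 FREE]
Op 4: c = malloc(7) -> c = 12; heap: [0-5 ALLOC][6-11 ALLOC][12-18 ALLOC][19-33 FREE]
malloc(5): first-fit scan over [0-5 ALLOC][6-11 ALLOC][12-18 ALLOC][19-33 FREE] -> 19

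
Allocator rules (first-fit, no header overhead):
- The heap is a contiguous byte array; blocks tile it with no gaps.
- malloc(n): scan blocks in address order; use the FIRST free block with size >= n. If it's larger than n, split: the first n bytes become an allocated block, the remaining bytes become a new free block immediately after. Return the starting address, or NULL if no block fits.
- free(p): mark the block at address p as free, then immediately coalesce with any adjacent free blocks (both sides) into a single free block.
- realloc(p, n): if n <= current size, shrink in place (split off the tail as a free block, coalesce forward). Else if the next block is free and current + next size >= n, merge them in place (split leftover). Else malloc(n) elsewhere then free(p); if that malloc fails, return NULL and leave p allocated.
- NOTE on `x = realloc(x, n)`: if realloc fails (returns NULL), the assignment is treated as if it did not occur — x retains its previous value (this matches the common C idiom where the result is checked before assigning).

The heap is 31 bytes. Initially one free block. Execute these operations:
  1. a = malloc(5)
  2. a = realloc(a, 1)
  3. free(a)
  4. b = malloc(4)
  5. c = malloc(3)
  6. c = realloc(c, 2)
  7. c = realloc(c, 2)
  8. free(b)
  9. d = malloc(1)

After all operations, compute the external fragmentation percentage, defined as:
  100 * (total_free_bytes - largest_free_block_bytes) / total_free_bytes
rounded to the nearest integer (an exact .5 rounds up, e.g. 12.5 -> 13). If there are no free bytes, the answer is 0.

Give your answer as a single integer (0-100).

Answer: 11

Derivation:
Op 1: a = malloc(5) -> a = 0; heap: [0-4 ALLOC][5-30 FREE]
Op 2: a = realloc(a, 1) -> a = 0; heap: [0-0 ALLOC][1-30 FREE]
Op 3: free(a) -> (freed a); heap: [0-30 FREE]
Op 4: b = malloc(4) -> b = 0; heap: [0-3 ALLOC][4-30 FREE]
Op 5: c = malloc(3) -> c = 4; heap: [0-3 ALLOC][4-6 ALLOC][7-30 FREE]
Op 6: c = realloc(c, 2) -> c = 4; heap: [0-3 ALLOC][4-5 ALLOC][6-30 FREE]
Op 7: c = realloc(c, 2) -> c = 4; heap: [0-3 ALLOC][4-5 ALLOC][6-30 FREE]
Op 8: free(b) -> (freed b); heap: [0-3 FREE][4-5 ALLOC][6-30 FREE]
Op 9: d = malloc(1) -> d = 0; heap: [0-0 ALLOC][1-3 FREE][4-5 ALLOC][6-30 FREE]
Free blocks: [3 25] total_free=28 largest=25 -> 100*(28-25)/28 = 300/28 ≈ 10.714 -> rounds to 11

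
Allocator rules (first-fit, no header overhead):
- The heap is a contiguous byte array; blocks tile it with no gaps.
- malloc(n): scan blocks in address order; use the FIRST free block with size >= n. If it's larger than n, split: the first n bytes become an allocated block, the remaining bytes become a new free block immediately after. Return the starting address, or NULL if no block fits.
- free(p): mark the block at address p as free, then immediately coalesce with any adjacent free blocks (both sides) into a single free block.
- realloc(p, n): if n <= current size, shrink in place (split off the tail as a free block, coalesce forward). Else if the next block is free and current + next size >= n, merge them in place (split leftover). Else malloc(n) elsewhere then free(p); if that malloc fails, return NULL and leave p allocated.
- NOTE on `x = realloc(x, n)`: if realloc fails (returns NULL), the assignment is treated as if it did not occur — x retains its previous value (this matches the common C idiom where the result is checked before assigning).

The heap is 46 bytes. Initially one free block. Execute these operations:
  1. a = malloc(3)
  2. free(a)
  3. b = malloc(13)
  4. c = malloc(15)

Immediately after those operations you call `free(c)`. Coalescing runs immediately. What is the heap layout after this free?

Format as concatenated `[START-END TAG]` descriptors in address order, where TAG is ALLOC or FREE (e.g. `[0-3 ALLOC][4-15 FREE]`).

Answer: [0-12 ALLOC][13-45 FREE]

Derivation:
Op 1: a = malloc(3) -> a = 0; heap: [0-2 ALLOC][3-45 FREE]
Op 2: free(a) -> (freed a); heap: [0-45 FREE]
Op 3: b = malloc(13) -> b = 0; heap: [0-12 ALLOC][13-45 FREE]
Op 4: c = malloc(15) -> c = 13; heap: [0-12 ALLOC][13-27 ALLOC][28-45 FREE]
free(c): c = 13 -> block [13-27 ALLOC]; mark free, coalesce with adjacent free neighbors -> [0-12 ALLOC][13-45 FREE]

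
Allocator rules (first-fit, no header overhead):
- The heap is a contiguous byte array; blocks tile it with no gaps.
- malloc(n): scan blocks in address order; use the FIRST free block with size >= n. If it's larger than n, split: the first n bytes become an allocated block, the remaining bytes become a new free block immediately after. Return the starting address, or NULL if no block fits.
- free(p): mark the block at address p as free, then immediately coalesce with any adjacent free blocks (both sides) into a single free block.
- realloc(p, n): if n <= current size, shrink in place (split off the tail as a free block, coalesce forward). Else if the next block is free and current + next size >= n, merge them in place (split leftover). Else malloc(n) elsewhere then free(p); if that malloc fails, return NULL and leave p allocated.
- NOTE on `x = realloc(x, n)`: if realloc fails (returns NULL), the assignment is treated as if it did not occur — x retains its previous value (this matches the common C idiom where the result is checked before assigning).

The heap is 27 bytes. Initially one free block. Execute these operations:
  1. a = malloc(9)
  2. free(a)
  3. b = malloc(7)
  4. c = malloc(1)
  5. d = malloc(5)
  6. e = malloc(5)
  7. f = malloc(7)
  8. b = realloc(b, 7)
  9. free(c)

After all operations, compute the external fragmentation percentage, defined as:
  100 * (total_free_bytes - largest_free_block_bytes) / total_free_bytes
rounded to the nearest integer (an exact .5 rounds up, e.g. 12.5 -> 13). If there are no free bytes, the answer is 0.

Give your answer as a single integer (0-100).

Answer: 33

Derivation:
Op 1: a = malloc(9) -> a = 0; heap: [0-8 ALLOC][9-26 FREE]
Op 2: free(a) -> (freed a); heap: [0-26 FREE]
Op 3: b = malloc(7) -> b = 0; heap: [0-6 ALLOC][7-26 FREE]
Op 4: c = malloc(1) -> c = 7; heap: [0-6 ALLOC][7-7 ALLOC][8-26 FREE]
Op 5: d = malloc(5) -> d = 8; heap: [0-6 ALLOC][7-7 ALLOC][8-12 ALLOC][13-26 FREE]
Op 6: e = malloc(5) -> e = 13; heap: [0-6 ALLOC][7-7 ALLOC][8-12 ALLOC][13-17 ALLOC][18-26 FREE]
Op 7: f = malloc(7) -> f = 18; heap: [0-6 ALLOC][7-7 ALLOC][8-12 ALLOC][13-17 ALLOC][18-24 ALLOC][25-26 FREE]
Op 8: b = realloc(b, 7) -> b = 0; heap: [0-6 ALLOC][7-7 ALLOC][8-12 ALLOC][13-17 ALLOC][18-24 ALLOC][25-26 FREE]
Op 9: free(c) -> (freed c); heap: [0-6 ALLOC][7-7 FREE][8-12 ALLOC][13-17 ALLOC][18-24 ALLOC][25-26 FREE]
Free blocks: [1 2] total_free=3 largest=2 -> 100*(3-2)/3 = 100/3 ≈ 33.333 -> rounds to 33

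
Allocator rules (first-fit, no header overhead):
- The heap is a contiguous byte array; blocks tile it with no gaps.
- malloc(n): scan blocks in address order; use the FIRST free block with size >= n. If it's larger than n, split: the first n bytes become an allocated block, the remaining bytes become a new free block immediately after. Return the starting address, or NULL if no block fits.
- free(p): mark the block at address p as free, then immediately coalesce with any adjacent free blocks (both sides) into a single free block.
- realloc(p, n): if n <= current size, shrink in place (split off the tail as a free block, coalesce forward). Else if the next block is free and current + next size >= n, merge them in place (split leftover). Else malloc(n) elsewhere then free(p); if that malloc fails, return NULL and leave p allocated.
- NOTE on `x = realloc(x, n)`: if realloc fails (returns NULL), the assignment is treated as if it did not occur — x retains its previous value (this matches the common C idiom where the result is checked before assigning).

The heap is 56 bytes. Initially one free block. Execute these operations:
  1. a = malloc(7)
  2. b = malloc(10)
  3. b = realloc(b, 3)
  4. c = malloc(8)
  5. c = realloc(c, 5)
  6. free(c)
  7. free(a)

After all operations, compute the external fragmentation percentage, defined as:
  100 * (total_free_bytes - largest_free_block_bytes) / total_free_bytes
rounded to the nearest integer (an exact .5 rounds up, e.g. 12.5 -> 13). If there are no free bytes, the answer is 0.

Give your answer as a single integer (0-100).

Op 1: a = malloc(7) -> a = 0; heap: [0-6 ALLOC][7-55 FREE]
Op 2: b = malloc(10) -> b = 7; heap: [0-6 ALLOC][7-16 ALLOC][17-55 FREE]
Op 3: b = realloc(b, 3) -> b = 7; heap: [0-6 ALLOC][7-9 ALLOC][10-55 FREE]
Op 4: c = malloc(8) -> c = 10; heap: [0-6 ALLOC][7-9 ALLOC][10-17 ALLOC][18-55 FREE]
Op 5: c = realloc(c, 5) -> c = 10; heap: [0-6 ALLOC][7-9 ALLOC][10-14 ALLOC][15-55 FREE]
Op 6: free(c) -> (freed c); heap: [0-6 ALLOC][7-9 ALLOC][10-55 FREE]
Op 7: free(a) -> (freed a); heap: [0-6 FREE][7-9 ALLOC][10-55 FREE]
Free blocks: [7 46] total_free=53 largest=46 -> 100*(53-46)/53 = 700/53 ≈ 13.208 -> rounds to 13

Answer: 13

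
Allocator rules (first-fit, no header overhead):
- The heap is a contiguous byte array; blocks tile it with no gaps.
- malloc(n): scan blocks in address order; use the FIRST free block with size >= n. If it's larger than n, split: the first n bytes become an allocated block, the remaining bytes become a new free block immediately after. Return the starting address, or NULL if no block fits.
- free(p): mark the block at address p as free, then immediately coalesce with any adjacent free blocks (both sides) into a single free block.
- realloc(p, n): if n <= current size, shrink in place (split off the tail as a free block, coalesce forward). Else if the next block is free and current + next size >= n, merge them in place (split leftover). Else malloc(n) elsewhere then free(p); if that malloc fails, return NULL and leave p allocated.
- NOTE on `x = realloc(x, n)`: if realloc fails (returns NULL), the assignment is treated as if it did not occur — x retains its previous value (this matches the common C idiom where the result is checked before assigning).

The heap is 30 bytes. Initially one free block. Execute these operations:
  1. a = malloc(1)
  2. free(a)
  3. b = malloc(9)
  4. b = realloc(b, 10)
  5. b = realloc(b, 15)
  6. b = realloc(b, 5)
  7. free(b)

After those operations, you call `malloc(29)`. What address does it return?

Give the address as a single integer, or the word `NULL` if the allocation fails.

Op 1: a = malloc(1) -> a = 0; heap: [0-0 ALLOC][1-29 FREE]
Op 2: free(a) -> (freed a); heap: [0-29 FREE]
Op 3: b = malloc(9) -> b = 0; heap: [0-8 ALLOC][9-29 FREE]
Op 4: b = realloc(b, 10) -> b = 0; heap: [0-9 ALLOC][10-29 FREE]
Op 5: b = realloc(b, 15) -> b = 0; heap: [0-14 ALLOC][15-29 FREE]
Op 6: b = realloc(b, 5) -> b = 0; heap: [0-4 ALLOC][5-29 FREE]
Op 7: free(b) -> (freed b); heap: [0-29 FREE]
malloc(29): first-fit scan over [0-29 FREE] -> 0

Answer: 0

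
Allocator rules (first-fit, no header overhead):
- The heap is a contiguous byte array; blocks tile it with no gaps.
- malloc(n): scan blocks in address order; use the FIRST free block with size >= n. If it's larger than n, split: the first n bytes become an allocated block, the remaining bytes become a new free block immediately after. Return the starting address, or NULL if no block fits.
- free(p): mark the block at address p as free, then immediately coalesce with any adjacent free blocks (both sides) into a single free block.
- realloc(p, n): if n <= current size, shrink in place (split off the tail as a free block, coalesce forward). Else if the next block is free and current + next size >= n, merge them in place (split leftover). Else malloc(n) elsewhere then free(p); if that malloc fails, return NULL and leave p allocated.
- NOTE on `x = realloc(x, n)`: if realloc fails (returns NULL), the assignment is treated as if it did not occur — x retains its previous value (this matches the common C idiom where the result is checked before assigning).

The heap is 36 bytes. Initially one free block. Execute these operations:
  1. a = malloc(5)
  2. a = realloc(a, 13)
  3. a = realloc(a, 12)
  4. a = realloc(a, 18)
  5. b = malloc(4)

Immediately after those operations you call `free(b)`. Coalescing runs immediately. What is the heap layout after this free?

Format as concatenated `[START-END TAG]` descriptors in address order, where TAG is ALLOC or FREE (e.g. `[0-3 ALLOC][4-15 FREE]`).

Op 1: a = malloc(5) -> a = 0; heap: [0-4 ALLOC][5-35 FREE]
Op 2: a = realloc(a, 13) -> a = 0; heap: [0-12 ALLOC][13-35 FREE]
Op 3: a = realloc(a, 12) -> a = 0; heap: [0-11 ALLOC][12-35 FREE]
Op 4: a = realloc(a, 18) -> a = 0; heap: [0-17 ALLOC][18-35 FREE]
Op 5: b = malloc(4) -> b = 18; heap: [0-17 ALLOC][18-21 ALLOC][22-35 FREE]
free(b): b = 18 -> block [18-21 ALLOC]; mark free, coalesce with adjacent free neighbors -> [0-17 ALLOC][18-35 FREE]

Answer: [0-17 ALLOC][18-35 FREE]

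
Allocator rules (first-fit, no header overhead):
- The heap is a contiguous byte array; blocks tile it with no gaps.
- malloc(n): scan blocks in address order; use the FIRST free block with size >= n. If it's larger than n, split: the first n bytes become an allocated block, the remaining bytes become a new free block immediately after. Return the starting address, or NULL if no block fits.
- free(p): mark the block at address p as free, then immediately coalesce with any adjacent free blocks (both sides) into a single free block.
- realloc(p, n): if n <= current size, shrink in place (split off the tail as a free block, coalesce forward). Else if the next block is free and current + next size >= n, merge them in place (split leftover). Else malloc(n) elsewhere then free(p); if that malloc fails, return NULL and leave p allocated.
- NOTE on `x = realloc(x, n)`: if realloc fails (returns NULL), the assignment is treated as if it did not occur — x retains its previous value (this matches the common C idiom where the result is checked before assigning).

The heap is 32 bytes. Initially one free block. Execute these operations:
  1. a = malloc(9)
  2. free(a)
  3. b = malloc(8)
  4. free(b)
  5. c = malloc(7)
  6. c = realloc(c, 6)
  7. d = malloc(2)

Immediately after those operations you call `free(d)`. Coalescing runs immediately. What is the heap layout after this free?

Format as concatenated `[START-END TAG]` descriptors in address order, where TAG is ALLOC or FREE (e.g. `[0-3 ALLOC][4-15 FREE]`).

Answer: [0-5 ALLOC][6-31 FREE]

Derivation:
Op 1: a = malloc(9) -> a = 0; heap: [0-8 ALLOC][9-31 FREE]
Op 2: free(a) -> (freed a); heap: [0-31 FREE]
Op 3: b = malloc(8) -> b = 0; heap: [0-7 ALLOC][8-31 FREE]
Op 4: free(b) -> (freed b); heap: [0-31 FREE]
Op 5: c = malloc(7) -> c = 0; heap: [0-6 ALLOC][7-31 FREE]
Op 6: c = realloc(c, 6) -> c = 0; heap: [0-5 ALLOC][6-31 FREE]
Op 7: d = malloc(2) -> d = 6; heap: [0-5 ALLOC][6-7 ALLOC][8-31 FREE]
free(d): d = 6 -> block [6-7 ALLOC]; mark free, coalesce with adjacent free neighbors -> [0-5 ALLOC][6-31 FREE]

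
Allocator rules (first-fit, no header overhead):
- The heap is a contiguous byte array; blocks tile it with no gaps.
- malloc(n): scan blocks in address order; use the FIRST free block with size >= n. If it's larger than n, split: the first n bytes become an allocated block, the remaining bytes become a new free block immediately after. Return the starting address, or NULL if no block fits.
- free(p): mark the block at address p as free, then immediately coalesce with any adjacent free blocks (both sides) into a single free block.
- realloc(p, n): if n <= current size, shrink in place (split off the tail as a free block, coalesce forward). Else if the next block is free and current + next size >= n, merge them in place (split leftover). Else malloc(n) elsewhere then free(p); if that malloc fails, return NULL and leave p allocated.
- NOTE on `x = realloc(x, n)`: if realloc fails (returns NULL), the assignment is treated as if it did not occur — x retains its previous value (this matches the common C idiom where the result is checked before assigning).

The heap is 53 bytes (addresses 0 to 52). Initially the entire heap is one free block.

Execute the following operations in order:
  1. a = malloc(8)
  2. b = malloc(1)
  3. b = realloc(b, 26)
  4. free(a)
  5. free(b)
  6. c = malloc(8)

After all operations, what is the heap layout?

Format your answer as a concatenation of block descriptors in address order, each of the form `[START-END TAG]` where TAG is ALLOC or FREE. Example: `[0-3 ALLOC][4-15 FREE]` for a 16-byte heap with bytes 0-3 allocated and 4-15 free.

Op 1: a = malloc(8) -> a = 0; heap: [0-7 ALLOC][8-52 FREE]
Op 2: b = malloc(1) -> b = 8; heap: [0-7 ALLOC][8-8 ALLOC][9-52 FREE]
Op 3: b = realloc(b, 26) -> b = 8; heap: [0-7 ALLOC][8-33 ALLOC][34-52 FREE]
Op 4: free(a) -> (freed a); heap: [0-7 FREE][8-33 ALLOC][34-52 FREE]
Op 5: free(b) -> (freed b); heap: [0-52 FREE]
Op 6: c = malloc(8) -> c = 0; heap: [0-7 ALLOC][8-52 FREE]

Answer: [0-7 ALLOC][8-52 FREE]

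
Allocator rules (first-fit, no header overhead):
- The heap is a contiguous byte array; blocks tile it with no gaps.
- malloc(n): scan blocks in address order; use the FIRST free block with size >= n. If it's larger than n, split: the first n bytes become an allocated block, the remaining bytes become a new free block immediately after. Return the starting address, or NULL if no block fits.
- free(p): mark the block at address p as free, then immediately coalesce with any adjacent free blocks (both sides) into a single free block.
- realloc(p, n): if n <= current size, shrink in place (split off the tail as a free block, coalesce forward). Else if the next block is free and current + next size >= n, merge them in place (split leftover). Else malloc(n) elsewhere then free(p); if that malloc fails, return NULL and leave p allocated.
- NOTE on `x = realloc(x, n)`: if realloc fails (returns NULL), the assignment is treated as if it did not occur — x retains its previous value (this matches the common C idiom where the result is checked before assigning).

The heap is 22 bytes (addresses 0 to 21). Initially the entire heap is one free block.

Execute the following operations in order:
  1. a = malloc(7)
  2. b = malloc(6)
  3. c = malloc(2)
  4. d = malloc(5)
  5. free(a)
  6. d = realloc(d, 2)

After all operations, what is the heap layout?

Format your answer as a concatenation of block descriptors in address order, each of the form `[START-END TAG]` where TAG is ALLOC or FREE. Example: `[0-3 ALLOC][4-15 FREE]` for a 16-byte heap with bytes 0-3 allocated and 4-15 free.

Op 1: a = malloc(7) -> a = 0; heap: [0-6 ALLOC][7-21 FREE]
Op 2: b = malloc(6) -> b = 7; heap: [0-6 ALLOC][7-12 ALLOC][13-21 FREE]
Op 3: c = malloc(2) -> c = 13; heap: [0-6 ALLOC][7-12 ALLOC][13-14 ALLOC][15-21 FREE]
Op 4: d = malloc(5) -> d = 15; heap: [0-6 ALLOC][7-12 ALLOC][13-14 ALLOC][15-19 ALLOC][20-21 FREE]
Op 5: free(a) -> (freed a); heap: [0-6 FREE][7-12 ALLOC][13-14 ALLOC][15-19 ALLOC][20-21 FREE]
Op 6: d = realloc(d, 2) -> d = 15; heap: [0-6 FREE][7-12 ALLOC][13-14 ALLOC][15-16 ALLOC][17-21 FREE]

Answer: [0-6 FREE][7-12 ALLOC][13-14 ALLOC][15-16 ALLOC][17-21 FREE]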